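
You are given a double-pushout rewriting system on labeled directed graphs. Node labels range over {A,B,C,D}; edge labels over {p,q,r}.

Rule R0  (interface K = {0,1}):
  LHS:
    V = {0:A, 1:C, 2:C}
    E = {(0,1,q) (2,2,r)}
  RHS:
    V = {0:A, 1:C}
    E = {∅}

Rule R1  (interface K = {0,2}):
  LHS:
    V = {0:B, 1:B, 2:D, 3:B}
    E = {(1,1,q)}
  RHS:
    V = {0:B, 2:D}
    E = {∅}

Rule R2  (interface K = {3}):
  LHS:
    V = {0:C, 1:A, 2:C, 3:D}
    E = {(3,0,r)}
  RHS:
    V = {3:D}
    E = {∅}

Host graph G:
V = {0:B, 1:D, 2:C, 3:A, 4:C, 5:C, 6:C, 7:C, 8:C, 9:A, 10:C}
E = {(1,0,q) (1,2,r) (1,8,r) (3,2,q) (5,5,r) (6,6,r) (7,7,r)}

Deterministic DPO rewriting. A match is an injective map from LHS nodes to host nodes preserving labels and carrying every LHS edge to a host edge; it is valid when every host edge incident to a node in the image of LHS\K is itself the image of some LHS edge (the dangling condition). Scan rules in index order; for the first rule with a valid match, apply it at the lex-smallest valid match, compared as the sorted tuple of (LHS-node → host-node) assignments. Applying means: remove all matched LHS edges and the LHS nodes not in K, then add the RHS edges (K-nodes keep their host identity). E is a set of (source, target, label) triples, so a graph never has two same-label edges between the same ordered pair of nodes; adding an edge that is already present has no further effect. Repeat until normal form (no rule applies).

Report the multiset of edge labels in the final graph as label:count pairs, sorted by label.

Answer: q:1 r:2

Steps:
[0] host  ⇒  11 nodes, 7 edges  {1-q->0 1-r->2 1-r->8 3-q->2 5-r->5 6-r->6 7-r->7}
[1] R0 @ {0↦3, 1↦2, 2↦5}  ⇒  10 nodes, 5 edges  {1-q->0 1-r->2 1-r->8 6-r->6 7-r->7}
[2] R2 @ {0↦2, 1↦3, 2↦4, 3↦1}  ⇒  7 nodes, 4 edges  {1-q->0 1-r->8 6-r->6 7-r->7}
[3] R2 @ {0↦8, 1↦9, 2↦10, 3↦1}  ⇒  4 nodes, 3 edges  {1-q->0 6-r->6 7-r->7}
halt: no rule applies after step 3
NF edges: [(1, 0, 'q'), (6, 6, 'r'), (7, 7, 'r')]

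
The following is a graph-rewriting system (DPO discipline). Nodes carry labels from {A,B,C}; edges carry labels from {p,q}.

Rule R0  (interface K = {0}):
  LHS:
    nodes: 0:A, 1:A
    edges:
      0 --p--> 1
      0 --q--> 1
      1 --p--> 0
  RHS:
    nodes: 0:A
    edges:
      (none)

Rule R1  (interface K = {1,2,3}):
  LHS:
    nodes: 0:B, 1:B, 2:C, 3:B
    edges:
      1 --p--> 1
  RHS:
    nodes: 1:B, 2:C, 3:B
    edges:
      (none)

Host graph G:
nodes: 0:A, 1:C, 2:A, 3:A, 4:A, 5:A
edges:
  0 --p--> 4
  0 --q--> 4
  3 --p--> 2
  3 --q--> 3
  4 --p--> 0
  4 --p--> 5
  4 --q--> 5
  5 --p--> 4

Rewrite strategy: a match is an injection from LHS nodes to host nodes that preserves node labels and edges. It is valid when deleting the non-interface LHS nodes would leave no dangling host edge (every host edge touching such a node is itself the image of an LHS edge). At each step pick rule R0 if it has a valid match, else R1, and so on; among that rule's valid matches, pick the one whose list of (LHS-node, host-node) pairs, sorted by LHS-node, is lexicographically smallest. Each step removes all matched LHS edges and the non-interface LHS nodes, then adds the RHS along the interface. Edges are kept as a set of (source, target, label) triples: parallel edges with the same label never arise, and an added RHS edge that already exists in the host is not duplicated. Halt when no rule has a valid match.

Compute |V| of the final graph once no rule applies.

initial: |V|=6 |E|=8  E = 0-p->4 0-q->4 3-p->2 3-q->3 4-p->0 4-p->5 4-q->5 5-p->4
step 1: apply R0 at {0↦4, 1↦5}  → |V|=5 |E|=5  E = 0-p->4 0-q->4 3-p->2 3-q->3 4-p->0
step 2: apply R0 at {0↦0, 1↦4}  → |V|=4 |E|=2  E = 3-p->2 3-q->3
halt: no rule applies after step 2
NF nodes: {0:A, 1:C, 2:A, 3:A}

Answer: 4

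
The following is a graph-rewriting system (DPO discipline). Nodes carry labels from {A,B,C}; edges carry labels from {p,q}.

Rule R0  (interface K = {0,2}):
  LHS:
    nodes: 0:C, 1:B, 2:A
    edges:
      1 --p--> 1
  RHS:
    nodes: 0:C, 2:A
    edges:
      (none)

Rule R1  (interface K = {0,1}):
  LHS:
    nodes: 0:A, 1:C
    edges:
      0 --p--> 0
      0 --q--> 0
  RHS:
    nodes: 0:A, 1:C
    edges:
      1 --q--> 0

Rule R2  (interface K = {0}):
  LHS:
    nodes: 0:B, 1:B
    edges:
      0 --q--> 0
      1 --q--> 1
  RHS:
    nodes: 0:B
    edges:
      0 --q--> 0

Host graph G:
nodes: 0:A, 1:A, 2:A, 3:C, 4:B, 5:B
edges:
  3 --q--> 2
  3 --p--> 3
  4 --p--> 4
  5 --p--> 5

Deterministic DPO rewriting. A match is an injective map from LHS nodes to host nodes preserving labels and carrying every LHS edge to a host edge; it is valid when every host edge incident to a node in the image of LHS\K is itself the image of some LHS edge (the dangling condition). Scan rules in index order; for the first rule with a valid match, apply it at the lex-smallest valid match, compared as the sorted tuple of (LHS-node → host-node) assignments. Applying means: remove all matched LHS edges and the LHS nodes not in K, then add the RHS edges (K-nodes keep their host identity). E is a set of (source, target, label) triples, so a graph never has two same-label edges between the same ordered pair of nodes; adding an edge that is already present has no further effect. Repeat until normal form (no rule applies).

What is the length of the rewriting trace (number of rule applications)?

[0] host  ⇒  6 nodes, 4 edges  {3-q->2 3-p->3 4-p->4 5-p->5}
[1] R0 @ {0↦3, 1↦4, 2↦0}  ⇒  5 nodes, 3 edges  {3-q->2 3-p->3 5-p->5}
[2] R0 @ {0↦3, 1↦5, 2↦0}  ⇒  4 nodes, 2 edges  {3-q->2 3-p->3}
normal form: no rule applies after step 2

Answer: 2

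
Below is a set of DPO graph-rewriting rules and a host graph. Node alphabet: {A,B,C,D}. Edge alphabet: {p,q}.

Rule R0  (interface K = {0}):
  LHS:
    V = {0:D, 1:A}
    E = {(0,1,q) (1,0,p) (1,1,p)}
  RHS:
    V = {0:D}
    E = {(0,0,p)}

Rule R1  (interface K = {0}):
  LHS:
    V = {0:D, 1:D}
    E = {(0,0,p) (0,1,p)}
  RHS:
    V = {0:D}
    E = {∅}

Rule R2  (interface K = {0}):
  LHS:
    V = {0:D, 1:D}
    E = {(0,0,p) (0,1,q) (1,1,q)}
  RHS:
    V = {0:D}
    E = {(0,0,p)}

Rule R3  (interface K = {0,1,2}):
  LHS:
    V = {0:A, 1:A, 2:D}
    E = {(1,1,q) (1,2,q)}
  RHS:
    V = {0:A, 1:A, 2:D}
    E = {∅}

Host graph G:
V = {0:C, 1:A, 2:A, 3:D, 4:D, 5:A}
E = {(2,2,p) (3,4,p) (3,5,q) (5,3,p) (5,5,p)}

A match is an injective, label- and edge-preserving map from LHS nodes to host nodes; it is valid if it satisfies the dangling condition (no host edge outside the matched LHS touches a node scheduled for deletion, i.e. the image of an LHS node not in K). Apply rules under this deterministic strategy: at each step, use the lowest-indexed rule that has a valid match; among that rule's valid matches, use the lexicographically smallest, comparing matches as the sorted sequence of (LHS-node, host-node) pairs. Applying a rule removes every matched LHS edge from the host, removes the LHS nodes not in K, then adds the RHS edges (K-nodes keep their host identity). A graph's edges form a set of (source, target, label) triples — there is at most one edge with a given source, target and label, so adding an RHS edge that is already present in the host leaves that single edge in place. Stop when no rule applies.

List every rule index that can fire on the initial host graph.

Answer: [R0]

Rewrite trace:
R0: 1 valid match — {0↦3, 1↦5}
R1: no valid match — LHS pattern not found
R2: no valid match — LHS pattern not found
R3: no valid match — LHS pattern not found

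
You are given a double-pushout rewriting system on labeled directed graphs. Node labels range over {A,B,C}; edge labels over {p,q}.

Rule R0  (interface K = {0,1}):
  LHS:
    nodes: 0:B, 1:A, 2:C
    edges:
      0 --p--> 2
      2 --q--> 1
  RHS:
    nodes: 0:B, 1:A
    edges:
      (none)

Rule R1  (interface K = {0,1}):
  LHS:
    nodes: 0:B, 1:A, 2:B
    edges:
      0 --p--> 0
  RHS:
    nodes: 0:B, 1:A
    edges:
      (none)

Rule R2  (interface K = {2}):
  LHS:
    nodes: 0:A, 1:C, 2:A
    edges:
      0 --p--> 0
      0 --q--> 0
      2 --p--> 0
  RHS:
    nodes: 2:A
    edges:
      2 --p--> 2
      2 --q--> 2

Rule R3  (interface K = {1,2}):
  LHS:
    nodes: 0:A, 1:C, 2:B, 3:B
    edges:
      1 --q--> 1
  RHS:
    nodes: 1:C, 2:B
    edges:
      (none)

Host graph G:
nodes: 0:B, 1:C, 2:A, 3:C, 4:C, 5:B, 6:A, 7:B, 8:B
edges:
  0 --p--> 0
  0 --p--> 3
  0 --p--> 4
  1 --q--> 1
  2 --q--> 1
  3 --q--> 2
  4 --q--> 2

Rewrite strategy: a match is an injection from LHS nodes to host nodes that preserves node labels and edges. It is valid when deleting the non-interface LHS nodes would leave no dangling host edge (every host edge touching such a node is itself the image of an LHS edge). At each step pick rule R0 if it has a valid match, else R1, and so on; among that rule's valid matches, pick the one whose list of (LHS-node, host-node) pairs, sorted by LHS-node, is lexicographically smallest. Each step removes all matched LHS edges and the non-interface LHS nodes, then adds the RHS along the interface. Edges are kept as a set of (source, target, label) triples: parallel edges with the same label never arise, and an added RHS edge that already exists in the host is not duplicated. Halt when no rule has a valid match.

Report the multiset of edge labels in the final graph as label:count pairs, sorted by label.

Answer: q:1

Rewrite trace:
initial: |V|=9 |E|=7  E = 0-p->0 0-p->3 0-p->4 1-q->1 2-q->1 3-q->2 4-q->2
step 1: apply R0 at {0↦0, 1↦2, 2↦3}  → |V|=8 |E|=5  E = 0-p->0 0-p->4 1-q->1 2-q->1 4-q->2
step 2: apply R0 at {0↦0, 1↦2, 2↦4}  → |V|=7 |E|=3  E = 0-p->0 1-q->1 2-q->1
step 3: apply R1 at {0↦0, 1↦2, 2↦5}  → |V|=6 |E|=2  E = 1-q->1 2-q->1
step 4: apply R3 at {0↦6, 1↦1, 2↦0, 3↦7}  → |V|=4 |E|=1  E = 2-q->1
halt: no rule applies after step 4
NF edges: [(2, 1, 'q')]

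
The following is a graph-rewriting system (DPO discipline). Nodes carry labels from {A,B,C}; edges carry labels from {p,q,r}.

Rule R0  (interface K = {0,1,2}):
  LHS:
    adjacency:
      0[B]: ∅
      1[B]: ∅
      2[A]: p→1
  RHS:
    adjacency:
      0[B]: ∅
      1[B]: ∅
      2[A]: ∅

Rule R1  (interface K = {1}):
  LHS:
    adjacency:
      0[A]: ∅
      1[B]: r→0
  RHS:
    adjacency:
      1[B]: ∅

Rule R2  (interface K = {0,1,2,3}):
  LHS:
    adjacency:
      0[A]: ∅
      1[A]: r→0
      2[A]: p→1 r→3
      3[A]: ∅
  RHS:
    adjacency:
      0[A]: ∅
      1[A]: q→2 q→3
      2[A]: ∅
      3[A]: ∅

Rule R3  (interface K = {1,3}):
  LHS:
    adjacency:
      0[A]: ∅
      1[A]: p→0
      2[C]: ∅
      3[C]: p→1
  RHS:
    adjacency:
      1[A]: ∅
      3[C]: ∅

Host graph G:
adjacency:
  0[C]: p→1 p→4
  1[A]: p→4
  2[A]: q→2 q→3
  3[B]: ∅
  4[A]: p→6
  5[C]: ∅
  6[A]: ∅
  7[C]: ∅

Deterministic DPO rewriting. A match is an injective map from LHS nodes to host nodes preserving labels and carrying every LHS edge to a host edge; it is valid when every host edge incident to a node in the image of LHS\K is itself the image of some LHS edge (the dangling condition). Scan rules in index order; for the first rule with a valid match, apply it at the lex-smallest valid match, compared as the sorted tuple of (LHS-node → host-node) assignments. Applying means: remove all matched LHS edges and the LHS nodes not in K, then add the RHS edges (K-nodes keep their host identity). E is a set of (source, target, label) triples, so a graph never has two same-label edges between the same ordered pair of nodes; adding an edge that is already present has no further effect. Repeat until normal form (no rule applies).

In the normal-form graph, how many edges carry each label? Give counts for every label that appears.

Answer: q:2

Rewrite trace:
start.  V:8 E:6  edges: 0-p->1 0-p->4 1-p->4 2-q->2 2-q->3 4-p->6
1. fire R3 via {0↦6, 1↦4, 2↦5, 3↦0}  →  V:6 E:4  edges: 0-p->1 1-p->4 2-q->2 2-q->3
2. fire R3 via {0↦4, 1↦1, 2↦7, 3↦0}  →  V:4 E:2  edges: 2-q->2 2-q->3
halt: no rule applies after step 2
NF edges: [(2, 2, 'q'), (2, 3, 'q')]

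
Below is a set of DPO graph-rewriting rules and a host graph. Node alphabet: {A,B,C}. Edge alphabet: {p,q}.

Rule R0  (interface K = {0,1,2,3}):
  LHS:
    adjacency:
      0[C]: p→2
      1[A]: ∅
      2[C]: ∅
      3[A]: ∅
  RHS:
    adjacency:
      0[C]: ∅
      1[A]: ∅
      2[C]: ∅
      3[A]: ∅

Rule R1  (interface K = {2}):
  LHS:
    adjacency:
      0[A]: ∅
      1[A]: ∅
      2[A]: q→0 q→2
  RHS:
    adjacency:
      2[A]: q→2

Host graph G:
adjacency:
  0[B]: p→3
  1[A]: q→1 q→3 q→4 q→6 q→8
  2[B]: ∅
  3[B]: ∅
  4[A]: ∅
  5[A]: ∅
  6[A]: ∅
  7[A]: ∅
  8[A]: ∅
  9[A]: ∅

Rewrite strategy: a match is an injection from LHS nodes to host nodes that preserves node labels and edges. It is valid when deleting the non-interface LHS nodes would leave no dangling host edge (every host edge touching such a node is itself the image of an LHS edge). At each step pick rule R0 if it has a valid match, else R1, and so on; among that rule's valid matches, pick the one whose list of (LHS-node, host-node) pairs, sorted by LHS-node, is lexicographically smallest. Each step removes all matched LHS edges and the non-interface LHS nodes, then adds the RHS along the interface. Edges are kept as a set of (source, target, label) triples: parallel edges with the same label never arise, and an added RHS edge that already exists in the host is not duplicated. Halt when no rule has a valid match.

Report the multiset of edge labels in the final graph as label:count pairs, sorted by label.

Answer: p:1 q:2

Derivation:
initial: |V|=10 |E|=6  E = 0-p->3 1-q->1 1-q->3 1-q->4 1-q->6 1-q->8
step 1: apply R1 at {0↦4, 1↦5, 2↦1}  → |V|=8 |E|=5  E = 0-p->3 1-q->1 1-q->3 1-q->6 1-q->8
step 2: apply R1 at {0↦6, 1↦7, 2↦1}  → |V|=6 |E|=4  E = 0-p->3 1-q->1 1-q->3 1-q->8
step 3: apply R1 at {0↦8, 1↦9, 2↦1}  → |V|=4 |E|=3  E = 0-p->3 1-q->1 1-q->3
final graph: no rule applies after step 3
NF edges: [(0, 3, 'p'), (1, 1, 'q'), (1, 3, 'q')]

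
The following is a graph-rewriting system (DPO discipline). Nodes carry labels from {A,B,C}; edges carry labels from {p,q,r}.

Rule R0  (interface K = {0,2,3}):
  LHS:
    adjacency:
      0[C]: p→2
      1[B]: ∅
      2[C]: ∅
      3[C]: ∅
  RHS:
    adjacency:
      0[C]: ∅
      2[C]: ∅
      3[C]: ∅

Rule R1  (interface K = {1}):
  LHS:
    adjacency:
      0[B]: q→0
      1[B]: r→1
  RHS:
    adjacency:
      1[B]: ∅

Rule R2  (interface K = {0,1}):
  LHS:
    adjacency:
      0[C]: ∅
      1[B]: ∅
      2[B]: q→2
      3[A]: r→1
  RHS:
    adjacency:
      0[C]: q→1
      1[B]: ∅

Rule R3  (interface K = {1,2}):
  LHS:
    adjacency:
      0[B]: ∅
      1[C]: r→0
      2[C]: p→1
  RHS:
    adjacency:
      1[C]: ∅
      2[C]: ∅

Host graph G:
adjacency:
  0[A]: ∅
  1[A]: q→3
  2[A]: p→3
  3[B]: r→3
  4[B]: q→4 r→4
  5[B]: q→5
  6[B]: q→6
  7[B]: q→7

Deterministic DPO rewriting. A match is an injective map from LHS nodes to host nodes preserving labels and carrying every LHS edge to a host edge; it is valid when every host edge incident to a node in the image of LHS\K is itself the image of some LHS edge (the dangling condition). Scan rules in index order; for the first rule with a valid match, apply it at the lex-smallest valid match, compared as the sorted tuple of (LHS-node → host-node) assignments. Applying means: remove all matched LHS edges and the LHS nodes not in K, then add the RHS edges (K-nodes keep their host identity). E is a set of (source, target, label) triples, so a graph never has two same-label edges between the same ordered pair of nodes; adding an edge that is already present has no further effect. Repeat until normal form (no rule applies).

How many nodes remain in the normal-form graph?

initial: |V|=8 |E|=8  E = 1-q->3 2-p->3 3-r->3 4-q->4 4-r->4 5-q->5 6-q->6 7-q->7
step 1: apply R1 at {0↦5, 1↦3}  → |V|=7 |E|=6  E = 1-q->3 2-p->3 4-q->4 4-r->4 6-q->6 7-q->7
step 2: apply R1 at {0↦6, 1↦4}  → |V|=6 |E|=4  E = 1-q->3 2-p->3 4-q->4 7-q->7
halt: no rule applies after step 2
NF nodes: {0:A, 1:A, 2:A, 3:B, 4:B, 7:B}

Answer: 6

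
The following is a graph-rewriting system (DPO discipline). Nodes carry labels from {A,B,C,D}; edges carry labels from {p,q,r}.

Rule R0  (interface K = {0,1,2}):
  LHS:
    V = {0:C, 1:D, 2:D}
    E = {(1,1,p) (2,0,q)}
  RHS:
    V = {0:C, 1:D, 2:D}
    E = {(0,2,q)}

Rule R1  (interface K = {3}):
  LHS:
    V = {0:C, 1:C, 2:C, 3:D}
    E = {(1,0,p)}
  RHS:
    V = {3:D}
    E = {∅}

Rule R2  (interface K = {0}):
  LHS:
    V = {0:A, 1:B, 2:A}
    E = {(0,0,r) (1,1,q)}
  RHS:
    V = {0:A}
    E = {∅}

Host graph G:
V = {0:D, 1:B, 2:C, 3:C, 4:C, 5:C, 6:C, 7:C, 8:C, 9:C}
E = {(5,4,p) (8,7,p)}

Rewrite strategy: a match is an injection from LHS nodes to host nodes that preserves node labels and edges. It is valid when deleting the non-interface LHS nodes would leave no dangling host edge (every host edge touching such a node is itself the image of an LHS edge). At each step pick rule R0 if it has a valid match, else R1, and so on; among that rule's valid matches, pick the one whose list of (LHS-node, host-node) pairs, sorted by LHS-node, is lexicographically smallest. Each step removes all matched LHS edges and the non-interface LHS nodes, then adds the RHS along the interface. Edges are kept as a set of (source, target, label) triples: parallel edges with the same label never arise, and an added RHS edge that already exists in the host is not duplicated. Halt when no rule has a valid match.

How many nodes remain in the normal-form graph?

Answer: 4

Steps:
[0] host  ⇒  10 nodes, 2 edges  {5-p->4 8-p->7}
[1] R1 @ {0↦4, 1↦5, 2↦2, 3↦0}  ⇒  7 nodes, 1 edges  {8-p->7}
[2] R1 @ {0↦7, 1↦8, 2↦3, 3↦0}  ⇒  4 nodes, 0 edges  {∅}
normal form: no rule applies after step 2
NF nodes: {0:D, 1:B, 6:C, 9:C}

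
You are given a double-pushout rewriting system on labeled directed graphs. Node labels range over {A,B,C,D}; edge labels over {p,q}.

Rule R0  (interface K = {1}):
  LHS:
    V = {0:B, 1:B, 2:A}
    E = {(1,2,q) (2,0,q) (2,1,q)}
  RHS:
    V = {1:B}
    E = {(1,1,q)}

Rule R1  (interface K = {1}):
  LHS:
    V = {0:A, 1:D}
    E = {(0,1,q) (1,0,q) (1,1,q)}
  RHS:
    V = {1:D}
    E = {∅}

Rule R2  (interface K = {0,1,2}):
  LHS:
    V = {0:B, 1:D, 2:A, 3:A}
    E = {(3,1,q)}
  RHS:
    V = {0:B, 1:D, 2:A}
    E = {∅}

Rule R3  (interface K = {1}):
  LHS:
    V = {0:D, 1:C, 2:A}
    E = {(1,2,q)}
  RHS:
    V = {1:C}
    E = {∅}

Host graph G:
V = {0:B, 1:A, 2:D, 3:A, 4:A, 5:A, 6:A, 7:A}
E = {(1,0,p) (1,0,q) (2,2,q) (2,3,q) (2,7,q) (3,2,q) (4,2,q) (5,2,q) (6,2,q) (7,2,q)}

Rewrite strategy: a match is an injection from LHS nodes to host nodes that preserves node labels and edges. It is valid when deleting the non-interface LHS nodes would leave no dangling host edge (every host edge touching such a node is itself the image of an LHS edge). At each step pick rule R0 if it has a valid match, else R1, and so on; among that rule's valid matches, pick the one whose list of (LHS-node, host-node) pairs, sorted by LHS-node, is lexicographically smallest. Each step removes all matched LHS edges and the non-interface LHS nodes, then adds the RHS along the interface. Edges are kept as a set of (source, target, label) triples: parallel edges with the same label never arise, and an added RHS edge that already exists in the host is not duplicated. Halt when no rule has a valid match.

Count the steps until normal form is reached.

Answer: 4

Derivation:
initial: |V|=8 |E|=10  E = 1-p->0 1-q->0 2-q->2 2-q->3 2-q->7 3-q->2 4-q->2 5-q->2 6-q->2 7-q->2
step 1: apply R1 at {0↦3, 1↦2}  → |V|=7 |E|=7  E = 1-p->0 1-q->0 2-q->7 4-q->2 5-q->2 6-q->2 7-q->2
step 2: apply R2 at {0↦0, 1↦2, 2↦1, 3↦4}  → |V|=6 |E|=6  E = 1-p->0 1-q->0 2-q->7 5-q->2 6-q->2 7-q->2
step 3: apply R2 at {0↦0, 1↦2, 2↦1, 3↦5}  → |V|=5 |E|=5  E = 1-p->0 1-q->0 2-q->7 6-q->2 7-q->2
step 4: apply R2 at {0↦0, 1↦2, 2↦1, 3↦6}  → |V|=4 |E|=4  E = 1-p->0 1-q->0 2-q->7 7-q->2
halt: no rule applies after step 4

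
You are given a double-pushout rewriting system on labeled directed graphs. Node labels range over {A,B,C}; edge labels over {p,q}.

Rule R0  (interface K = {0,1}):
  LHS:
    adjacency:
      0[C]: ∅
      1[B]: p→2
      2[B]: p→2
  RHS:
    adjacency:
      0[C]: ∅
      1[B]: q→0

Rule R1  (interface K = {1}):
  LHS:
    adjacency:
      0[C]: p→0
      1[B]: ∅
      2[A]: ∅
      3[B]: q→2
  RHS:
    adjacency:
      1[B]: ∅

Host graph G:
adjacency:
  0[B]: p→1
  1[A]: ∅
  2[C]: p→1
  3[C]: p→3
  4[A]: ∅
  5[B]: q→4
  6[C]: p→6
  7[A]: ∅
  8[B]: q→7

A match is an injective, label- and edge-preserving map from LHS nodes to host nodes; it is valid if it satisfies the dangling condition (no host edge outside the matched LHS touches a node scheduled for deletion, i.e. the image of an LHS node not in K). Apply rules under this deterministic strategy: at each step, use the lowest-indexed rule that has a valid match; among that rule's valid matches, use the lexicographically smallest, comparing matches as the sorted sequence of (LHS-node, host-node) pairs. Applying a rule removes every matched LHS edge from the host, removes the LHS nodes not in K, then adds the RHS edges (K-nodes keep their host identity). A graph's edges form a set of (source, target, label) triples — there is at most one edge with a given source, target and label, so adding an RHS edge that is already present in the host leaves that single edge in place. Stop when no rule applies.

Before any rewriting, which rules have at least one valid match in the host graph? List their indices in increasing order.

R0: no valid match — LHS pattern not found
R1: 8 valid matches — {0↦3, 1↦0, 2↦4, 3↦5}, {0↦3, 1↦0, 2↦7, 3↦8}, {0↦3, 1↦5, 2↦7, 3↦8} (+5 more)

Answer: [R1]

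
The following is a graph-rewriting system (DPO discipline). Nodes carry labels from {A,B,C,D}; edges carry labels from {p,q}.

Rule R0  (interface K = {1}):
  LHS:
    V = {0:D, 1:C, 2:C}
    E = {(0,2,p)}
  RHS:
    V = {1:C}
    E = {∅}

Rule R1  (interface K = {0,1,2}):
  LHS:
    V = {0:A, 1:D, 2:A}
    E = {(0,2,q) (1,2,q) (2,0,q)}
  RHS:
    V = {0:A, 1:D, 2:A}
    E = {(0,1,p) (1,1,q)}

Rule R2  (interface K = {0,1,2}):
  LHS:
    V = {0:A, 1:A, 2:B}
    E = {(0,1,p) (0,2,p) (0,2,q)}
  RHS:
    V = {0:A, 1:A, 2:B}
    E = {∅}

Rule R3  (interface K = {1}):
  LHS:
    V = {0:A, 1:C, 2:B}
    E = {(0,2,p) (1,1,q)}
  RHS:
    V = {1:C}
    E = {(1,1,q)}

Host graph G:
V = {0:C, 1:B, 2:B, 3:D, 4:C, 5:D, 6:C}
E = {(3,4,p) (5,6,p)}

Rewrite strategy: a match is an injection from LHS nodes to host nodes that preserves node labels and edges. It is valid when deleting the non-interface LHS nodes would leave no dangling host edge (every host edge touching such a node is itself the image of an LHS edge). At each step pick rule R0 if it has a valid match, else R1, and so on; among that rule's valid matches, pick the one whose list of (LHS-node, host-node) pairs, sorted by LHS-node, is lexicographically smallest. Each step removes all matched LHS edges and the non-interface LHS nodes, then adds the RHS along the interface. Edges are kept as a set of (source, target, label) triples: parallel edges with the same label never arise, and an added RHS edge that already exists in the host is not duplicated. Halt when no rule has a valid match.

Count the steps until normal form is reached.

Answer: 2

Steps:
initial: |V|=7 |E|=2  E = 3-p->4 5-p->6
step 1: apply R0 at {0↦3, 1↦0, 2↦4}  → |V|=5 |E|=1  E = 5-p->6
step 2: apply R0 at {0↦5, 1↦0, 2↦6}  → |V|=3 |E|=0  E = ∅
halt: no rule applies after step 2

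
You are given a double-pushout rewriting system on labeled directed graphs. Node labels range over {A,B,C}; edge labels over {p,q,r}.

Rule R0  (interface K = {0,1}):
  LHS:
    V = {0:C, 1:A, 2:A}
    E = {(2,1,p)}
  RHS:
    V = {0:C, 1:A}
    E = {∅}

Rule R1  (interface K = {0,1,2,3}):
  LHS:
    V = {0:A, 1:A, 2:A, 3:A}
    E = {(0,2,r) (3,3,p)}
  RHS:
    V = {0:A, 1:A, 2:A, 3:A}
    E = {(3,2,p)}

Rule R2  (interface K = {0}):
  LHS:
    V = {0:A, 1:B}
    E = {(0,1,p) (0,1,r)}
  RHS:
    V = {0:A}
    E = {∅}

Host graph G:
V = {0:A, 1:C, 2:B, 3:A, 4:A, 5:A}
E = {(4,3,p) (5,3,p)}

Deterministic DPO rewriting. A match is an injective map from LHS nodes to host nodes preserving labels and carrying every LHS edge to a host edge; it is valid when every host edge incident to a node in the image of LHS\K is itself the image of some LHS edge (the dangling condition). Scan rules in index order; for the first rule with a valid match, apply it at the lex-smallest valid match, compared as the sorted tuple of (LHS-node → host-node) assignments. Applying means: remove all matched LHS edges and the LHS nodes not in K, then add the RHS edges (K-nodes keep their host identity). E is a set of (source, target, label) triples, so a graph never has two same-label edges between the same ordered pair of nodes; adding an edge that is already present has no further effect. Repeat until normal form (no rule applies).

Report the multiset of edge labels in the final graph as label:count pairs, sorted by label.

Answer: (no edges)

Derivation:
[0] host  ⇒  6 nodes, 2 edges  {4-p->3 5-p->3}
[1] R0 @ {0↦1, 1↦3, 2↦4}  ⇒  5 nodes, 1 edges  {5-p->3}
[2] R0 @ {0↦1, 1↦3, 2↦5}  ⇒  4 nodes, 0 edges  {∅}
normal form: no rule applies after step 2
NF edges: []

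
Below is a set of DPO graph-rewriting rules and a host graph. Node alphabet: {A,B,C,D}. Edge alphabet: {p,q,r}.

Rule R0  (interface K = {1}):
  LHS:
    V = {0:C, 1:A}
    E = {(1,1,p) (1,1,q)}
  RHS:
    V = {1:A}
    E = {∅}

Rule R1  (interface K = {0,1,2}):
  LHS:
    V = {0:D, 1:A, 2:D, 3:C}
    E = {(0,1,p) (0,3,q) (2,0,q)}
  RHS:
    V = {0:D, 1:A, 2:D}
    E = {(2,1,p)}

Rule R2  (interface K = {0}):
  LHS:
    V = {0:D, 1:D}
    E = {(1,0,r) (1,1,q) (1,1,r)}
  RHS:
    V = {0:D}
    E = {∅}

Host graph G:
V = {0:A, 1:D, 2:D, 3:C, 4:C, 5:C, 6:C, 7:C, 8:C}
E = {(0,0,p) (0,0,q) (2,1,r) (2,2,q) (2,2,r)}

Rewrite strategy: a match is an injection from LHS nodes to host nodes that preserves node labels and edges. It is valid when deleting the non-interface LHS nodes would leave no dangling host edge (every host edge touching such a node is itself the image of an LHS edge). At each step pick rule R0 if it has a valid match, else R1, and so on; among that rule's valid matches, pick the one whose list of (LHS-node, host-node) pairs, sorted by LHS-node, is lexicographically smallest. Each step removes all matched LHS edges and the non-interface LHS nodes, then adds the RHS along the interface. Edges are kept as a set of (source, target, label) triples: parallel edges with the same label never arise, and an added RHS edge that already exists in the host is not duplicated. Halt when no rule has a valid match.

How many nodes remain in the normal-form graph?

initial: |V|=9 |E|=5  E = 0-p->0 0-q->0 2-r->1 2-q->2 2-r->2
step 1: apply R0 at {0↦3, 1↦0}  → |V|=8 |E|=3  E = 2-r->1 2-q->2 2-r->2
step 2: apply R2 at {0↦1, 1↦2}  → |V|=7 |E|=0  E = ∅
halt: no rule applies after step 2
NF nodes: {0:A, 1:D, 4:C, 5:C, 6:C, 7:C, 8:C}

Answer: 7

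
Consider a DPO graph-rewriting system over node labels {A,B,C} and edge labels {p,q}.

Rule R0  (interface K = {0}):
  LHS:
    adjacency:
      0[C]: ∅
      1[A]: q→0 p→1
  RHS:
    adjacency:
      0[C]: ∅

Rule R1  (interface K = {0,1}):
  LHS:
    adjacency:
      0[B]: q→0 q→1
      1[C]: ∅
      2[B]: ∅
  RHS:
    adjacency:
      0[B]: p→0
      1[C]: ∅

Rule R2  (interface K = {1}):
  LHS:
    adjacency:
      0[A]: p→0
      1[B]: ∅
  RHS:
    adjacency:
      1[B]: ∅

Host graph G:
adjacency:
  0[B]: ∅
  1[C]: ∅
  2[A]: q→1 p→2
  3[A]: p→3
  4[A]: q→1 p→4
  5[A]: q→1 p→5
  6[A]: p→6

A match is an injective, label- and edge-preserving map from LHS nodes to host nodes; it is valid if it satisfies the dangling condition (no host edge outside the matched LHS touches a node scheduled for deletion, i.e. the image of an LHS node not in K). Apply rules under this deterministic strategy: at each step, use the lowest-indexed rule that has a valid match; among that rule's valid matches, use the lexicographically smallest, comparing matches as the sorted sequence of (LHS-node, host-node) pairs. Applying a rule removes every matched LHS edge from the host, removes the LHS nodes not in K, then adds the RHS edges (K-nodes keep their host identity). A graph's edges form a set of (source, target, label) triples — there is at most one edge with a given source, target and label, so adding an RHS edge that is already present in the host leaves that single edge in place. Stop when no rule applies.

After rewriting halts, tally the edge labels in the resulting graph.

Answer: (no edges)

Rewrite trace:
initial: |V|=7 |E|=8  E = 2-q->1 2-p->2 3-p->3 4-q->1 4-p->4 5-q->1 5-p->5 6-p->6
step 1: apply R0 at {0↦1, 1↦2}  → |V|=6 |E|=6  E = 3-p->3 4-q->1 4-p->4 5-q->1 5-p->5 6-p->6
step 2: apply R0 at {0↦1, 1↦4}  → |V|=5 |E|=4  E = 3-p->3 5-q->1 5-p->5 6-p->6
step 3: apply R0 at {0↦1, 1↦5}  → |V|=4 |E|=2  E = 3-p->3 6-p->6
step 4: apply R2 at {0↦3, 1↦0}  → |V|=3 |E|=1  E = 6-p->6
step 5: apply R2 at {0↦6, 1↦0}  → |V|=2 |E|=0  E = ∅
halt: no rule applies after step 5
NF edges: []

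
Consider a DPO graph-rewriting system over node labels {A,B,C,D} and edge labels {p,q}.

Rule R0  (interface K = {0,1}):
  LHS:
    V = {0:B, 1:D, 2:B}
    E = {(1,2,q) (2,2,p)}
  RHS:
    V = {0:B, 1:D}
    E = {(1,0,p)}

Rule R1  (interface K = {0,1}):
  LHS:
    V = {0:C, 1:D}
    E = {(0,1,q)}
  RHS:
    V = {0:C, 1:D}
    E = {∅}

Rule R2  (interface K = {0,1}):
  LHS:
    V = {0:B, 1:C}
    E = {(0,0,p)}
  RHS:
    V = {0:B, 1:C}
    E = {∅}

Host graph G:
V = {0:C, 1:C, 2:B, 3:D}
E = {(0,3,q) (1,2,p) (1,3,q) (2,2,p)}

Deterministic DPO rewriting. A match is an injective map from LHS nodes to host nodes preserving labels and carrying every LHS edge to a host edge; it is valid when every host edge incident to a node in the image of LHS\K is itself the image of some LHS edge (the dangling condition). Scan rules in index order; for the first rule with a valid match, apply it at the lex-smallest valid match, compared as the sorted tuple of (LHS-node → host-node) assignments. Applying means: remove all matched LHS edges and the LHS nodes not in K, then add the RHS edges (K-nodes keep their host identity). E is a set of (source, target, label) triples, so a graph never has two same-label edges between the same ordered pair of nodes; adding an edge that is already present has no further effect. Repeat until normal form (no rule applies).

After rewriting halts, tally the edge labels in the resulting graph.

[0] host  ⇒  4 nodes, 4 edges  {0-q->3 1-p->2 1-q->3 2-p->2}
[1] R1 @ {0↦0, 1↦3}  ⇒  4 nodes, 3 edges  {1-p->2 1-q->3 2-p->2}
[2] R1 @ {0↦1, 1↦3}  ⇒  4 nodes, 2 edges  {1-p->2 2-p->2}
[3] R2 @ {0↦2, 1↦0}  ⇒  4 nodes, 1 edges  {1-p->2}
halt: no rule applies after step 3
NF edges: [(1, 2, 'p')]

Answer: p:1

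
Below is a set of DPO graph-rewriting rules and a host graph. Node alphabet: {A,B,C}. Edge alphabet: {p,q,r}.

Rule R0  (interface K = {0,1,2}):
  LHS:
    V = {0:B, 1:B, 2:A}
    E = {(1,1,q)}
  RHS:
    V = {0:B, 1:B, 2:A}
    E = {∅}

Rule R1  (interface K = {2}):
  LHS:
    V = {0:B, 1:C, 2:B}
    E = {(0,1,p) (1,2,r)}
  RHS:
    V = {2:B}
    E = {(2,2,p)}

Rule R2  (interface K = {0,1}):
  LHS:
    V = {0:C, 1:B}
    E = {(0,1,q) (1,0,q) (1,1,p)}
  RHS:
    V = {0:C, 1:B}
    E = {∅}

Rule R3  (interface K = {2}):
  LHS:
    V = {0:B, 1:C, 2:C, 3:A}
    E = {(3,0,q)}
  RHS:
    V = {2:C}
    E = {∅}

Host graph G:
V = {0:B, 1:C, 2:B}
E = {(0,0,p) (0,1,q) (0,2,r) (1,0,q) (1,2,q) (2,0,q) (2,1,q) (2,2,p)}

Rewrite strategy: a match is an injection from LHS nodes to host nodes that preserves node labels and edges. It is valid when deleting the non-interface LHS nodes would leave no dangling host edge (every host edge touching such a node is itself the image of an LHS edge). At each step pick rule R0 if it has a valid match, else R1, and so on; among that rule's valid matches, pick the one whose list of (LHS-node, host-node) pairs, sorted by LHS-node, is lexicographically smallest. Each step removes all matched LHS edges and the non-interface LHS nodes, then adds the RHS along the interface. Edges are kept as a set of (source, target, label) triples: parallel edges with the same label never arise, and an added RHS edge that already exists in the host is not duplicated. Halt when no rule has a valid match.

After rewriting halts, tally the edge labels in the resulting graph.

Answer: q:1 r:1

Derivation:
initial: |V|=3 |E|=8  E = 0-p->0 0-q->1 0-r->2 1-q->0 1-q->2 2-q->0 2-q->1 2-p->2
step 1: apply R2 at {0↦1, 1↦0}  → |V|=3 |E|=5  E = 0-r->2 1-q->2 2-q->0 2-q->1 2-p->2
step 2: apply R2 at {0↦1, 1↦2}  → |V|=3 |E|=2  E = 0-r->2 2-q->0
final graph: no rule applies after step 2
NF edges: [(0, 2, 'r'), (2, 0, 'q')]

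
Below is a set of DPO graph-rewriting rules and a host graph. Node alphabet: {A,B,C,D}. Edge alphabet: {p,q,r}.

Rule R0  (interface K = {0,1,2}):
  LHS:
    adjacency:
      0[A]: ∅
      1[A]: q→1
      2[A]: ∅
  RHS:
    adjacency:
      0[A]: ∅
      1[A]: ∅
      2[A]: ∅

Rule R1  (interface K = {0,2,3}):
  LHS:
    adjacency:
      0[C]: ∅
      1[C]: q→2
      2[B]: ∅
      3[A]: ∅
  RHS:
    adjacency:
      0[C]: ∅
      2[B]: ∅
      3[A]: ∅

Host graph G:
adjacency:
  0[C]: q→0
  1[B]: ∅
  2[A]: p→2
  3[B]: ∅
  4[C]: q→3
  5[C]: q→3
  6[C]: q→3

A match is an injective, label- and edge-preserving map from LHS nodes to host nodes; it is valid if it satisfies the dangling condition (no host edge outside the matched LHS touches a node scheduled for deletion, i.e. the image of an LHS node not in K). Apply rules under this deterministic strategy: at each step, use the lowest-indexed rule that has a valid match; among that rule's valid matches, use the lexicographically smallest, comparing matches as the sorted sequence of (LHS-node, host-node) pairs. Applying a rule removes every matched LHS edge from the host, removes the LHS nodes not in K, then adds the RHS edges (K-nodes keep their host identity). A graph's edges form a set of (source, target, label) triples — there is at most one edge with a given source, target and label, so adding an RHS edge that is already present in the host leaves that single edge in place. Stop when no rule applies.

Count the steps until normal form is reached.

Answer: 3

Steps:
start.  V:7 E:5  edges: 0-q->0 2-p->2 4-q->3 5-q->3 6-q->3
1. fire R1 via {0↦0, 1↦4, 2↦3, 3↦2}  →  V:6 E:4  edges: 0-q->0 2-p->2 5-q->3 6-q->3
2. fire R1 via {0↦0, 1↦5, 2↦3, 3↦2}  →  V:5 E:3  edges: 0-q->0 2-p->2 6-q->3
3. fire R1 via {0↦0, 1↦6, 2↦3, 3↦2}  →  V:4 E:2  edges: 0-q->0 2-p->2
normal form: no rule applies after step 3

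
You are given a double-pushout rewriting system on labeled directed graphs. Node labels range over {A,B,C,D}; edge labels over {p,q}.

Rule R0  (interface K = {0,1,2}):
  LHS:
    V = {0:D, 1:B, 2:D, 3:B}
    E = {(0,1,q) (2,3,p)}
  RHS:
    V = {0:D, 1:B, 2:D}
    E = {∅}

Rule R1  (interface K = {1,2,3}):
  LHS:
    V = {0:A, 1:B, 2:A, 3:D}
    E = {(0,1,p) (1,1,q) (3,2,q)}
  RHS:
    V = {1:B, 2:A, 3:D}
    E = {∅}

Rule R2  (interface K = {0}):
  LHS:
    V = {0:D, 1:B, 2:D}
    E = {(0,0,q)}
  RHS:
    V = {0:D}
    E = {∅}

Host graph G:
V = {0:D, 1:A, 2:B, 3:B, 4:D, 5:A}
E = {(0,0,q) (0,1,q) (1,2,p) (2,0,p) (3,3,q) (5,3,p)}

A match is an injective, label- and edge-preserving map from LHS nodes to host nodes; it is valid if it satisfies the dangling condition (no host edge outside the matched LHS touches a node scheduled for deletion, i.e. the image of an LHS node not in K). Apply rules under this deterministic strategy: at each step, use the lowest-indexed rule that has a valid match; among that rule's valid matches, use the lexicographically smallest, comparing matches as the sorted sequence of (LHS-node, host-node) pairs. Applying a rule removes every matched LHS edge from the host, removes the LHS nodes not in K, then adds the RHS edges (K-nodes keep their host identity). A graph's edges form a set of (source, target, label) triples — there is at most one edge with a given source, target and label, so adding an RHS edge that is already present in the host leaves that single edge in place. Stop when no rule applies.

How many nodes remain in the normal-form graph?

Answer: 3

Steps:
[0] host  ⇒  6 nodes, 6 edges  {0-q->0 0-q->1 1-p->2 2-p->0 3-q->3 5-p->3}
[1] R1 @ {0↦5, 1↦3, 2↦1, 3↦0}  ⇒  5 nodes, 3 edges  {0-q->0 1-p->2 2-p->0}
[2] R2 @ {0↦0, 1↦3, 2↦4}  ⇒  3 nodes, 2 edges  {1-p->2 2-p->0}
final graph: no rule applies after step 2
NF nodes: {0:D, 1:A, 2:B}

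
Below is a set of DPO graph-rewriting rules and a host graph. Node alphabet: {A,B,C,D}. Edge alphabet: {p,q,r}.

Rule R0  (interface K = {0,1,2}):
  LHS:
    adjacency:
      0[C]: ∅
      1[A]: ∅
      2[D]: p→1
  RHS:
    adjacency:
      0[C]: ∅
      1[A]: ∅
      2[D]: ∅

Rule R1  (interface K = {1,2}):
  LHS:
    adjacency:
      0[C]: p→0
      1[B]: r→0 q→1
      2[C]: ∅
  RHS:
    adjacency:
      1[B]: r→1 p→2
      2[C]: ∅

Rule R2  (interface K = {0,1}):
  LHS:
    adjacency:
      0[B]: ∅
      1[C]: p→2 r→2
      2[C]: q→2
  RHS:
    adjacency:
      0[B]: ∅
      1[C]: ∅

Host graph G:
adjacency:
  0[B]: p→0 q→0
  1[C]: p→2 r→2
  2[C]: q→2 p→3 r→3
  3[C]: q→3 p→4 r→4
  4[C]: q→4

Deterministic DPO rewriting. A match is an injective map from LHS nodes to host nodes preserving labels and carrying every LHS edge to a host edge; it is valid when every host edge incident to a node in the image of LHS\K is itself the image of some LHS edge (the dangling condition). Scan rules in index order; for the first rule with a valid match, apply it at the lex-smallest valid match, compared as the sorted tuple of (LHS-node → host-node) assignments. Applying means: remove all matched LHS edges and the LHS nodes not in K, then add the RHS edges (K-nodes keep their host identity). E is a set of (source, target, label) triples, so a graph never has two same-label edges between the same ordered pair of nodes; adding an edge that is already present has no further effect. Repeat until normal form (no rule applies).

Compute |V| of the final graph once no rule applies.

[0] host  ⇒  5 nodes, 11 edges  {0-p->0 0-q->0 1-p->2 1-r->2 2-q->2 2-p->3 2-r->3 3-q->3 3-p->4 3-r->4 4-q->4}
[1] R2 @ {0↦0, 1↦3, 2↦4}  ⇒  4 nodes, 8 edges  {0-p->0 0-q->0 1-p->2 1-r->2 2-q->2 2-p->3 2-r->3 3-q->3}
[2] R2 @ {0↦0, 1↦2, 2↦3}  ⇒  3 nodes, 5 edges  {0-p->0 0-q->0 1-p->2 1-r->2 2-q->2}
[3] R2 @ {0↦0, 1↦1, 2↦2}  ⇒  2 nodes, 2 edges  {0-p->0 0-q->0}
halt: no rule applies after step 3
NF nodes: {0:B, 1:C}

Answer: 2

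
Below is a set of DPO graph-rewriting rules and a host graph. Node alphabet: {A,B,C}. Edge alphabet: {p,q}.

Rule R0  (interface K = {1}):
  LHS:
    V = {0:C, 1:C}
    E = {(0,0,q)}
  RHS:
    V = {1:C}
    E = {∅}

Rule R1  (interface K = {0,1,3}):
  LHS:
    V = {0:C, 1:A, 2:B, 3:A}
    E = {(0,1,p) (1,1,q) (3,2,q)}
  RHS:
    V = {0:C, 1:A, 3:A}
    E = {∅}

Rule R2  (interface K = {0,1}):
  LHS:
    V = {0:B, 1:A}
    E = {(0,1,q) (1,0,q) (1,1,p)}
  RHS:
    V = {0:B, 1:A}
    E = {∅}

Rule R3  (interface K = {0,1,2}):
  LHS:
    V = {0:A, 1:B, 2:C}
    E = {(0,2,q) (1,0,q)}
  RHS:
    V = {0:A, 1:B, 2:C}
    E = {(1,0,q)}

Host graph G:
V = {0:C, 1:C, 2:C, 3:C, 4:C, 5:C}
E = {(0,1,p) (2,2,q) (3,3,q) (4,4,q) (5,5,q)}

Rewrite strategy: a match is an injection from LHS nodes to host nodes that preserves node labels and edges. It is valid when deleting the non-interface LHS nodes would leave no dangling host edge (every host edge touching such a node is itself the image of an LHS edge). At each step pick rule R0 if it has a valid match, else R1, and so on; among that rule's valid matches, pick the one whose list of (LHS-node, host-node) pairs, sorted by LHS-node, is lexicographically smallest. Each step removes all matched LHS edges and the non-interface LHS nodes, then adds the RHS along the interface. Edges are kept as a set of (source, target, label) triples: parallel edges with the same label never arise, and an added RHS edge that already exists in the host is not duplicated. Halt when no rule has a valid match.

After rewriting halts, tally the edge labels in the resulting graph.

Answer: p:1

Rewrite trace:
initial: |V|=6 |E|=5  E = 0-p->1 2-q->2 3-q->3 4-q->4 5-q->5
step 1: apply R0 at {0↦2, 1↦0}  → |V|=5 |E|=4  E = 0-p->1 3-q->3 4-q->4 5-q->5
step 2: apply R0 at {0↦3, 1↦0}  → |V|=4 |E|=3  E = 0-p->1 4-q->4 5-q->5
step 3: apply R0 at {0↦4, 1↦0}  → |V|=3 |E|=2  E = 0-p->1 5-q->5
step 4: apply R0 at {0↦5, 1↦0}  → |V|=2 |E|=1  E = 0-p->1
normal form: no rule applies after step 4
NF edges: [(0, 1, 'p')]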